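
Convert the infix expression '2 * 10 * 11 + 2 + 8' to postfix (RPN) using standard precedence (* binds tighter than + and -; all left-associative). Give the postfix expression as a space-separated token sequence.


Applying the shunting-yard algorithm:
  Operand 2 -> output
  Push '*' onto operator stack -> op-stack: [*]
  Operand 10 -> output
  See '*' (prec 2); top '*' (prec 2) >= it -> pop '*' to output
  Push '*' onto operator stack -> op-stack: [*]
  Operand 11 -> output
  See '+' (prec 1); top '*' (prec 2) >= it -> pop '*' to output
  Push '+' onto operator stack -> op-stack: [+]
  Operand 2 -> output
  See '+' (prec 1); top '+' (prec 1) >= it -> pop '+' to output
  Push '+' onto operator stack -> op-stack: [+]
  Operand 8 -> output
  End of input: pop '+' to output
Postfix result: 2 10 * 11 * 2 + 8 +

2 10 * 11 * 2 + 8 +


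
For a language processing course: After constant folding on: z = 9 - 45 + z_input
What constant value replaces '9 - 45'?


Identifying constant sub-expression:
  Original: z = 9 - 45 + z_input
  9 and 45 are both compile-time constants
  Evaluating: 9 - 45 = -36
  After folding: z = -36 + z_input

-36


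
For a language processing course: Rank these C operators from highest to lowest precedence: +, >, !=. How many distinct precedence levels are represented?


Looking up precedence for each operator:
  + -> precedence 5
  > -> precedence 4
  != -> precedence 3
Sorted highest to lowest: +, >, !=
Distinct precedence values: [5, 4, 3]
Number of distinct levels: 3

3


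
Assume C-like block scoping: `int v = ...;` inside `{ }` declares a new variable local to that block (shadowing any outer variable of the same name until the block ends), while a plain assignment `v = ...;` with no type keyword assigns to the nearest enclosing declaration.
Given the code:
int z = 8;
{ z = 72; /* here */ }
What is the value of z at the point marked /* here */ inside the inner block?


Analyzing scoping rules:
Outer scope: declares z = 8
Inner block: 'z = 72;' has no type keyword, so it is an assignment to the outer z (no shadowing)
Inside the block, after the assignment -> 72
Result: 72

72


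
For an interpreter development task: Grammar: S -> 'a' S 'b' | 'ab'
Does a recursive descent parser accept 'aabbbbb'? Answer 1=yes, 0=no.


Grammar accepts strings of the form a^n b^n (n >= 1)
Word: 'aabbbbb'
Counting: 2 a's and 5 b's
Check: 2 == 5? No
Mismatch: a-count != b-count
Rejected

0


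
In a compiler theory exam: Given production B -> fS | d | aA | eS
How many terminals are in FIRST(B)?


Production: B -> fS | d | aA | eS
Examining each alternative for leading terminals:
  B -> fS : first terminal = 'f'
  B -> d : first terminal = 'd'
  B -> aA : first terminal = 'a'
  B -> eS : first terminal = 'e'
FIRST(B) = {a, d, e, f}
Count: 4

4


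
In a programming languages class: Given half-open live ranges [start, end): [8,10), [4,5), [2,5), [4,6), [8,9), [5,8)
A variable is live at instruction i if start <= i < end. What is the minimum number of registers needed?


Live ranges:
  Var0: [8, 10)
  Var1: [4, 5)
  Var2: [2, 5)
  Var3: [4, 6)
  Var4: [8, 9)
  Var5: [5, 8)
Sweep-line events (position, delta, active):
  pos=2 start -> active=1
  pos=4 start -> active=2
  pos=4 start -> active=3
  pos=5 end -> active=2
  pos=5 end -> active=1
  pos=5 start -> active=2
  pos=6 end -> active=1
  pos=8 end -> active=0
  pos=8 start -> active=1
  pos=8 start -> active=2
  pos=9 end -> active=1
  pos=10 end -> active=0
Maximum simultaneous active: 3
Minimum registers needed: 3

3


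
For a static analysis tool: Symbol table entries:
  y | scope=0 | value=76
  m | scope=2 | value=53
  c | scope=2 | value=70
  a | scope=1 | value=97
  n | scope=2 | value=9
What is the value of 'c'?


Searching symbol table for 'c':
  y | scope=0 | value=76
  m | scope=2 | value=53
  c | scope=2 | value=70 <- MATCH
  a | scope=1 | value=97
  n | scope=2 | value=9
Found 'c' at scope 2 with value 70

70


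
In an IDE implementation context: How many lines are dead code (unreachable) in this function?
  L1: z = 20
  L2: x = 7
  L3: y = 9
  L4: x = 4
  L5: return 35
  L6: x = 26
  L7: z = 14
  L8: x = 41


Analyzing control flow:
  L1: reachable (before return)
  L2: reachable (before return)
  L3: reachable (before return)
  L4: reachable (before return)
  L5: reachable (return statement)
  L6: DEAD (after return at L5)
  L7: DEAD (after return at L5)
  L8: DEAD (after return at L5)
Return at L5, total lines = 8
Dead lines: L6 through L8
Count: 3

3


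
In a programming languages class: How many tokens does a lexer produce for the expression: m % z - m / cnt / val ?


Scanning 'm % z - m / cnt / val'
Token 1: 'm' -> identifier
Token 2: '%' -> operator
Token 3: 'z' -> identifier
Token 4: '-' -> operator
Token 5: 'm' -> identifier
Token 6: '/' -> operator
Token 7: 'cnt' -> identifier
Token 8: '/' -> operator
Token 9: 'val' -> identifier
Total tokens: 9

9


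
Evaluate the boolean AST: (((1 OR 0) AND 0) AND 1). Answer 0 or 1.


Step 1: Evaluate inner node
  1 OR 0 = 1
Step 2: Evaluate next node
  1 AND 0 = 0
Step 3: Evaluate root node
  0 AND 1 = 0

0


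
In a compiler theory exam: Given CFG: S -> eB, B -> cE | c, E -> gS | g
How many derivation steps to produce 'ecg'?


Grammar: S -> eB, B -> cE | c, E -> gS | g
Deriving 'ecg':
Step 1: S -> eB => eB
Step 2: B -> cE => ecE
Step 3: E -> g => ecg
Total derivation steps: 3

3


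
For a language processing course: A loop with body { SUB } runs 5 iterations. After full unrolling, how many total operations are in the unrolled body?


Loop body operations: SUB (1 op per iteration)
Unrolling 5 iterations:
  Iteration 1: SUB (1 ops)
  Iteration 2: SUB (1 ops)
  Iteration 3: SUB (1 ops)
  Iteration 4: SUB (1 ops)
  Iteration 5: SUB (1 ops)
Total: 5 iterations * 1 ops/iter = 5 operations

5


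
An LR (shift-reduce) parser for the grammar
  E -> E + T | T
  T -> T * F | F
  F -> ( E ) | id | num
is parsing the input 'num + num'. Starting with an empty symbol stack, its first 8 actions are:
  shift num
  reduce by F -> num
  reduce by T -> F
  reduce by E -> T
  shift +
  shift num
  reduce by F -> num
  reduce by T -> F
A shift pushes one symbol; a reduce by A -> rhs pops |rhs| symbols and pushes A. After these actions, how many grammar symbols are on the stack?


Tracking the symbol stack through each action:
  Action 1: shift 'num' : push -> stack = [num] (size 1)
  Action 2: reduce by F -> num : pop 1, push F -> stack = [F] (size 1)
  Action 3: reduce by T -> F : pop 1, push T -> stack = [T] (size 1)
  Action 4: reduce by E -> T : pop 1, push E -> stack = [E] (size 1)
  Action 5: shift '+' : push -> stack = [E, +] (size 2)
  Action 6: shift 'num' : push -> stack = [E, +, num] (size 3)
  Action 7: reduce by F -> num : pop 1, push F -> stack = [E, +, F] (size 3)
  Action 8: reduce by T -> F : pop 1, push T -> stack = [E, +, T] (size 3)
Final stack size: 3

3


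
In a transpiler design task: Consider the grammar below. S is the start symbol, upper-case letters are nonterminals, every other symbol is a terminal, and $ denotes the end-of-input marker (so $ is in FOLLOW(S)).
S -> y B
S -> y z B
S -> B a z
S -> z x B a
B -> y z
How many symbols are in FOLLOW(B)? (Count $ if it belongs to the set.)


S is the start symbol and does not occur in any rule body, so FOLLOW(S) = {$}.
Examining every occurrence of B in a rule body:
  S -> y B : B is at the right end -> add FOLLOW(S) = {$}
  S -> y z B : B is at the right end -> add FOLLOW(S) = {$} (already in the set)
  S -> B a z : B is followed by terminal 'a' -> add 'a'
  S -> z x B a : B is followed by terminal 'a' -> add 'a' (already in the set)
  B -> y z : B does not occur in the body -> contributes nothing
FOLLOW(B) = {a, $}
Count: 2

2


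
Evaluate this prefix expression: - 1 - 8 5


Parsing prefix expression: - 1 - 8 5
Step 1: Innermost operation '- 8 5'
  8 - 5 = 3
Step 2: Outer operation '- 1 [3]'
  1 - 3 = -2

-2


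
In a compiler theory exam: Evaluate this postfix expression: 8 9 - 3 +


Processing tokens left to right:
Push 8, Push 9
Pop 8 and 9, compute 8 - 9 = -1, push -1
Push 3
Pop -1 and 3, compute -1 + 3 = 2, push 2
Stack result: 2

2


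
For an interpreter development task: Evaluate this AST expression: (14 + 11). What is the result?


Expression: (14 + 11)
Evaluating step by step:
  14 + 11 = 25
Result: 25

25


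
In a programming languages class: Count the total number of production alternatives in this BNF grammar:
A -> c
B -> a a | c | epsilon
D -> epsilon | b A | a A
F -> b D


Counting alternatives per rule:
  A: 1 alternative(s)
  B: 3 alternative(s)
  D: 3 alternative(s)
  F: 1 alternative(s)
Sum: 1 + 3 + 3 + 1 = 8

8


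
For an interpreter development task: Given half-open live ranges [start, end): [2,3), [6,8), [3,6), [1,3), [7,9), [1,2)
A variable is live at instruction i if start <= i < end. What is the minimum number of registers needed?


Live ranges:
  Var0: [2, 3)
  Var1: [6, 8)
  Var2: [3, 6)
  Var3: [1, 3)
  Var4: [7, 9)
  Var5: [1, 2)
Sweep-line events (position, delta, active):
  pos=1 start -> active=1
  pos=1 start -> active=2
  pos=2 end -> active=1
  pos=2 start -> active=2
  pos=3 end -> active=1
  pos=3 end -> active=0
  pos=3 start -> active=1
  pos=6 end -> active=0
  pos=6 start -> active=1
  pos=7 start -> active=2
  pos=8 end -> active=1
  pos=9 end -> active=0
Maximum simultaneous active: 2
Minimum registers needed: 2

2


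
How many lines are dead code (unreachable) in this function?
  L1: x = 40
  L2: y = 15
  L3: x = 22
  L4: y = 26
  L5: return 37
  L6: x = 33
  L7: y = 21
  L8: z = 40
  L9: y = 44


Analyzing control flow:
  L1: reachable (before return)
  L2: reachable (before return)
  L3: reachable (before return)
  L4: reachable (before return)
  L5: reachable (return statement)
  L6: DEAD (after return at L5)
  L7: DEAD (after return at L5)
  L8: DEAD (after return at L5)
  L9: DEAD (after return at L5)
Return at L5, total lines = 9
Dead lines: L6 through L9
Count: 4

4


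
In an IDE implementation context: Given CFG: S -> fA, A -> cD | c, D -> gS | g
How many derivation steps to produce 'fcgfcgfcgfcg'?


Grammar: S -> fA, A -> cD | c, D -> gS | g
Deriving 'fcgfcgfcgfcg':
Step 1: S -> fA => fA
Step 2: A -> cD => fcD
Step 3: D -> gS => fcgS
Step 4: S -> fA => fcgfA
Step 5: A -> cD => fcgfcD
Step 6: D -> gS => fcgfcgS
Step 7: S -> fA => fcgfcgfA
Step 8: A -> cD => fcgfcgfcD
Step 9: D -> gS => fcgfcgfcgS
Step 10: S -> fA => fcgfcgfcgfA
Step 11: A -> cD => fcgfcgfcgfcD
Step 12: D -> g => fcgfcgfcgfcg
Total derivation steps: 12

12


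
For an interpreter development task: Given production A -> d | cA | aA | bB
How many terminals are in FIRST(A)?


Production: A -> d | cA | aA | bB
Examining each alternative for leading terminals:
  A -> d : first terminal = 'd'
  A -> cA : first terminal = 'c'
  A -> aA : first terminal = 'a'
  A -> bB : first terminal = 'b'
FIRST(A) = {a, b, c, d}
Count: 4

4


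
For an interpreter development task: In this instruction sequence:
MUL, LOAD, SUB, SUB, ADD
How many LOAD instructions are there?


Scanning instruction sequence for LOAD:
  Position 1: MUL
  Position 2: LOAD <- MATCH
  Position 3: SUB
  Position 4: SUB
  Position 5: ADD
Matches at positions: [2]
Total LOAD count: 1

1


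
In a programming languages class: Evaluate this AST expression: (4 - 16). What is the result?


Expression: (4 - 16)
Evaluating step by step:
  4 - 16 = -12
Result: -12

-12


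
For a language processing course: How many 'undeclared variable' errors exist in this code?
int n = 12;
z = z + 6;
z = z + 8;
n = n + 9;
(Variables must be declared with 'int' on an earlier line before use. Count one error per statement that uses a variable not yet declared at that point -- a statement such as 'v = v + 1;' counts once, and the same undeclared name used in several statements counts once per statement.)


Scanning code line by line:
  Line 1: declare 'n' -> declared = ['n']
  Line 2: use 'z' -> ERROR (undeclared)
  Line 3: use 'z' -> ERROR (undeclared)
  Line 4: use 'n' -> OK (declared)
Total undeclared variable errors: 2

2


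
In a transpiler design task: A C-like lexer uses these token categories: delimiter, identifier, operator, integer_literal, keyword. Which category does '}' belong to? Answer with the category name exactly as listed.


Token: '}'
Checking categories:
  identifier: no
  integer_literal: no
  operator: no
  keyword: no
  delimiter: YES
Category: delimiter

delimiter


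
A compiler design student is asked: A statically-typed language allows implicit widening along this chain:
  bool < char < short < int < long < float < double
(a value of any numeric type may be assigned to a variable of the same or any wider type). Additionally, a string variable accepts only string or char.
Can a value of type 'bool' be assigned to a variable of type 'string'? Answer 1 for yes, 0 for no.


Target variable type: string
Source value type: bool
Rule: string accepts only {string, char}
  source 'bool' in {string, char}? No
Result: 0

0


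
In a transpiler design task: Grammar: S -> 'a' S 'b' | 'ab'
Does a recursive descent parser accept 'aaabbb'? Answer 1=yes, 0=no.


Grammar accepts strings of the form a^n b^n (n >= 1)
Word: 'aaabbb'
Counting: 3 a's and 3 b's
Check: 3 == 3? Yes
Derivation (S -> aSb applied 2 time(s), then S -> ab): S => aSb => aaSbb => aaabbb
Accepted

1


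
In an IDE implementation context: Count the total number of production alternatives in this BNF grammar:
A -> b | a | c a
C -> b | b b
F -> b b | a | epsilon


Counting alternatives per rule:
  A: 3 alternative(s)
  C: 2 alternative(s)
  F: 3 alternative(s)
Sum: 3 + 2 + 3 = 8

8


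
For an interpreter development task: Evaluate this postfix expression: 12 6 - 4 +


Processing tokens left to right:
Push 12, Push 6
Pop 12 and 6, compute 12 - 6 = 6, push 6
Push 4
Pop 6 and 4, compute 6 + 4 = 10, push 10
Stack result: 10

10


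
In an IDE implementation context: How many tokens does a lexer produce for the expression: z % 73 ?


Scanning 'z % 73'
Token 1: 'z' -> identifier
Token 2: '%' -> operator
Token 3: '73' -> integer_literal
Total tokens: 3

3


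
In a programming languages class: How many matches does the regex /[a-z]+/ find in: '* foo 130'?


Pattern: /[a-z]+/ (identifiers)
Input: '* foo 130'
Scanning for matches:
  Match 1: 'foo'
Total matches: 1

1


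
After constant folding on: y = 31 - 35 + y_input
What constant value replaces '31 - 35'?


Identifying constant sub-expression:
  Original: y = 31 - 35 + y_input
  31 and 35 are both compile-time constants
  Evaluating: 31 - 35 = -4
  After folding: y = -4 + y_input

-4


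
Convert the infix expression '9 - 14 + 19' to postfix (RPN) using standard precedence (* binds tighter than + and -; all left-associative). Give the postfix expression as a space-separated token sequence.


Applying the shunting-yard algorithm:
  Operand 9 -> output
  Push '-' onto operator stack -> op-stack: [-]
  Operand 14 -> output
  See '+' (prec 1); top '-' (prec 1) >= it -> pop '-' to output
  Push '+' onto operator stack -> op-stack: [+]
  Operand 19 -> output
  End of input: pop '+' to output
Postfix result: 9 14 - 19 +

9 14 - 19 +


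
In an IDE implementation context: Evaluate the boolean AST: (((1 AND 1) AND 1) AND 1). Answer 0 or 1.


Step 1: Evaluate inner node
  1 AND 1 = 1
Step 2: Evaluate next node
  1 AND 1 = 1
Step 3: Evaluate root node
  1 AND 1 = 1

1


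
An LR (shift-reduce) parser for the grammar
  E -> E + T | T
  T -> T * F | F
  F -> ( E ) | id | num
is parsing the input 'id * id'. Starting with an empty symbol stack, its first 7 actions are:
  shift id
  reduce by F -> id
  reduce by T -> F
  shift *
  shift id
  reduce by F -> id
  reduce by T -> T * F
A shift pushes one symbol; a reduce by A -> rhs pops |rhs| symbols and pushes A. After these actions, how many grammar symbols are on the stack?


Tracking the symbol stack through each action:
  Action 1: shift 'id' : push -> stack = [id] (size 1)
  Action 2: reduce by F -> id : pop 1, push F -> stack = [F] (size 1)
  Action 3: reduce by T -> F : pop 1, push T -> stack = [T] (size 1)
  Action 4: shift '*' : push -> stack = [T, *] (size 2)
  Action 5: shift 'id' : push -> stack = [T, *, id] (size 3)
  Action 6: reduce by F -> id : pop 1, push F -> stack = [T, *, F] (size 3)
  Action 7: reduce by T -> T * F : pop 3, push T -> stack = [T] (size 1)
Final stack size: 1

1


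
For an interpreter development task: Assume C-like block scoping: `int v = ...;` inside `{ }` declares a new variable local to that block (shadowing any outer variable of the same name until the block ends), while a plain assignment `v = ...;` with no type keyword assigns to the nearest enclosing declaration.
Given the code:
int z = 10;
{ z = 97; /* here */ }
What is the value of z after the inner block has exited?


Analyzing scoping rules:
Outer scope: declares z = 10
Inner block: 'z = 97;' has no type keyword, so it is an assignment to the outer z (no shadowing)
The assignment changed the outer variable itself, so the new value persists after the block -> 97
Result: 97

97


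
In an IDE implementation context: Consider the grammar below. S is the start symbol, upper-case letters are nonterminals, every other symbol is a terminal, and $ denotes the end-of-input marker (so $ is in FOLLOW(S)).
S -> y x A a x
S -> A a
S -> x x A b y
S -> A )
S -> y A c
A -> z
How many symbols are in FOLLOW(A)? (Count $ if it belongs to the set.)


S is the start symbol and does not occur in any rule body, so FOLLOW(S) = {$}.
Examining every occurrence of A in a rule body:
  S -> y x A a x : A is followed by terminal 'a' -> add 'a'
  S -> A a : A is followed by terminal 'a' -> add 'a' (already in the set)
  S -> x x A b y : A is followed by terminal 'b' -> add 'b'
  S -> A ) : A is followed by terminal ')' -> add ')'
  S -> y A c : A is followed by terminal 'c' -> add 'c'
  A -> z : A does not occur in the body -> contributes nothing
FOLLOW(A) = {), a, b, c}
Count: 4

4


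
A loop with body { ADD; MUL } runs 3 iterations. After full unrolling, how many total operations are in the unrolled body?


Loop body operations: ADD, MUL (2 ops per iteration)
Unrolling 3 iterations:
  Iteration 1: ADD, MUL (2 ops)
  Iteration 2: ADD, MUL (2 ops)
  Iteration 3: ADD, MUL (2 ops)
Total: 3 iterations * 2 ops/iter = 6 operations

6


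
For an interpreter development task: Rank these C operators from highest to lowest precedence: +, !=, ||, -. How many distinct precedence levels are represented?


Looking up precedence for each operator:
  + -> precedence 5
  != -> precedence 3
  || -> precedence 1
  - -> precedence 5
Sorted highest to lowest: +, -, !=, ||
Distinct precedence values: [5, 3, 1]
Number of distinct levels: 3

3


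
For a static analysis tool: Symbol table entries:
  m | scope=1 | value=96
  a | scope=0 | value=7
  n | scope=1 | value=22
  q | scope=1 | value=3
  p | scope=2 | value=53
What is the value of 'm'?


Searching symbol table for 'm':
  m | scope=1 | value=96 <- MATCH
  a | scope=0 | value=7
  n | scope=1 | value=22
  q | scope=1 | value=3
  p | scope=2 | value=53
Found 'm' at scope 1 with value 96

96


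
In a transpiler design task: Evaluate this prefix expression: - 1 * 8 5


Parsing prefix expression: - 1 * 8 5
Step 1: Innermost operation '* 8 5'
  8 * 5 = 40
Step 2: Outer operation '- 1 [40]'
  1 - 40 = -39

-39


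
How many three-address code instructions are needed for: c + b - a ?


Expression: c + b - a
Generating three-address code (respecting * over +/- precedence):
  Instruction 1: t1 = c + b
  Instruction 2: t2 = t1 - a
Total instructions: 2

2


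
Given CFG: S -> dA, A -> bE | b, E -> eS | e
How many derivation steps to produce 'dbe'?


Grammar: S -> dA, A -> bE | b, E -> eS | e
Deriving 'dbe':
Step 1: S -> dA => dA
Step 2: A -> bE => dbE
Step 3: E -> e => dbe
Total derivation steps: 3

3


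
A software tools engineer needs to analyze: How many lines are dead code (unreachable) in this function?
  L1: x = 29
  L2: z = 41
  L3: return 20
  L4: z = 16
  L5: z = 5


Analyzing control flow:
  L1: reachable (before return)
  L2: reachable (before return)
  L3: reachable (return statement)
  L4: DEAD (after return at L3)
  L5: DEAD (after return at L3)
Return at L3, total lines = 5
Dead lines: L4 through L5
Count: 2

2


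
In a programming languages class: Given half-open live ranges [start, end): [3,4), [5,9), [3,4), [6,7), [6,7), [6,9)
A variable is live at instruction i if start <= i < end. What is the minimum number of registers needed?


Live ranges:
  Var0: [3, 4)
  Var1: [5, 9)
  Var2: [3, 4)
  Var3: [6, 7)
  Var4: [6, 7)
  Var5: [6, 9)
Sweep-line events (position, delta, active):
  pos=3 start -> active=1
  pos=3 start -> active=2
  pos=4 end -> active=1
  pos=4 end -> active=0
  pos=5 start -> active=1
  pos=6 start -> active=2
  pos=6 start -> active=3
  pos=6 start -> active=4
  pos=7 end -> active=3
  pos=7 end -> active=2
  pos=9 end -> active=1
  pos=9 end -> active=0
Maximum simultaneous active: 4
Minimum registers needed: 4

4


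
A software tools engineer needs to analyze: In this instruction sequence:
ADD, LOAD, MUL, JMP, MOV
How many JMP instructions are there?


Scanning instruction sequence for JMP:
  Position 1: ADD
  Position 2: LOAD
  Position 3: MUL
  Position 4: JMP <- MATCH
  Position 5: MOV
Matches at positions: [4]
Total JMP count: 1

1


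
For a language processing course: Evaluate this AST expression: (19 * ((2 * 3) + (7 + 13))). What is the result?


Expression: (19 * ((2 * 3) + (7 + 13)))
Evaluating step by step:
  2 * 3 = 6
  7 + 13 = 20
  6 + 20 = 26
  19 * 26 = 494
Result: 494

494


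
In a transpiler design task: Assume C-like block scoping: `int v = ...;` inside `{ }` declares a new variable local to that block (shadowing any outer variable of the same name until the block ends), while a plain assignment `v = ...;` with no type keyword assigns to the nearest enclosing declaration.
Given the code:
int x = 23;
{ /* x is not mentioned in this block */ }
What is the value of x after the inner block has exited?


Analyzing scoping rules:
Outer scope: declares x = 23
Inner block: x is neither redeclared nor assigned -> unchanged
After the block -> 23
Result: 23

23


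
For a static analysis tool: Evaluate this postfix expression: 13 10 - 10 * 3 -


Processing tokens left to right:
Push 13, Push 10
Pop 13 and 10, compute 13 - 10 = 3, push 3
Push 10
Pop 3 and 10, compute 3 * 10 = 30, push 30
Push 3
Pop 30 and 3, compute 30 - 3 = 27, push 27
Stack result: 27

27


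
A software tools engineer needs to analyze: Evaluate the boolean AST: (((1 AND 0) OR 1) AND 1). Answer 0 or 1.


Step 1: Evaluate inner node
  1 AND 0 = 0
Step 2: Evaluate next node
  0 OR 1 = 1
Step 3: Evaluate root node
  1 AND 1 = 1

1


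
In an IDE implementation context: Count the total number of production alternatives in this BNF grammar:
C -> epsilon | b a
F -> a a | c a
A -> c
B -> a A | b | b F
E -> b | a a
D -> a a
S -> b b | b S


Counting alternatives per rule:
  C: 2 alternative(s)
  F: 2 alternative(s)
  A: 1 alternative(s)
  B: 3 alternative(s)
  E: 2 alternative(s)
  D: 1 alternative(s)
  S: 2 alternative(s)
Sum: 2 + 2 + 1 + 3 + 2 + 1 + 2 = 13

13


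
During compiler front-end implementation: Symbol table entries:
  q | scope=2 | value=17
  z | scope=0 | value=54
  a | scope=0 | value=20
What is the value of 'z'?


Searching symbol table for 'z':
  q | scope=2 | value=17
  z | scope=0 | value=54 <- MATCH
  a | scope=0 | value=20
Found 'z' at scope 0 with value 54

54


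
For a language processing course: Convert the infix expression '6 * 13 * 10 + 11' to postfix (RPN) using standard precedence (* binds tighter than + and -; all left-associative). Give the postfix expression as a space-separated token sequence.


Applying the shunting-yard algorithm:
  Operand 6 -> output
  Push '*' onto operator stack -> op-stack: [*]
  Operand 13 -> output
  See '*' (prec 2); top '*' (prec 2) >= it -> pop '*' to output
  Push '*' onto operator stack -> op-stack: [*]
  Operand 10 -> output
  See '+' (prec 1); top '*' (prec 2) >= it -> pop '*' to output
  Push '+' onto operator stack -> op-stack: [+]
  Operand 11 -> output
  End of input: pop '+' to output
Postfix result: 6 13 * 10 * 11 +

6 13 * 10 * 11 +


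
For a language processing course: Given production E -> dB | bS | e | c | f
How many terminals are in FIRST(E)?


Production: E -> dB | bS | e | c | f
Examining each alternative for leading terminals:
  E -> dB : first terminal = 'd'
  E -> bS : first terminal = 'b'
  E -> e : first terminal = 'e'
  E -> c : first terminal = 'c'
  E -> f : first terminal = 'f'
FIRST(E) = {b, c, d, e, f}
Count: 5

5


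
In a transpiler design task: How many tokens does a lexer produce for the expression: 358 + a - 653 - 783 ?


Scanning '358 + a - 653 - 783'
Token 1: '358' -> integer_literal
Token 2: '+' -> operator
Token 3: 'a' -> identifier
Token 4: '-' -> operator
Token 5: '653' -> integer_literal
Token 6: '-' -> operator
Token 7: '783' -> integer_literal
Total tokens: 7

7


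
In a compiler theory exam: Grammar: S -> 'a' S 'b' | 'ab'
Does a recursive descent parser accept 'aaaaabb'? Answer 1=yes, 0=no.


Grammar accepts strings of the form a^n b^n (n >= 1)
Word: 'aaaaabb'
Counting: 5 a's and 2 b's
Check: 5 == 2? No
Mismatch: a-count != b-count
Rejected

0


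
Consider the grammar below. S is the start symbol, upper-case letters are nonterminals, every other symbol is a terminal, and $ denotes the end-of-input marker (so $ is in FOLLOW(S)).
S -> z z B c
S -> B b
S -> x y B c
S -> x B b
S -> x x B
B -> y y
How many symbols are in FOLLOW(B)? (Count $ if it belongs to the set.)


S is the start symbol and does not occur in any rule body, so FOLLOW(S) = {$}.
Examining every occurrence of B in a rule body:
  S -> z z B c : B is followed by terminal 'c' -> add 'c'
  S -> B b : B is followed by terminal 'b' -> add 'b'
  S -> x y B c : B is followed by terminal 'c' -> add 'c' (already in the set)
  S -> x B b : B is followed by terminal 'b' -> add 'b' (already in the set)
  S -> x x B : B is at the right end -> add FOLLOW(S) = {$}
  B -> y y : B does not occur in the body -> contributes nothing
FOLLOW(B) = {b, c, $}
Count: 3

3


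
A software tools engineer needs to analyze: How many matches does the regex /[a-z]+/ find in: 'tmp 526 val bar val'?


Pattern: /[a-z]+/ (identifiers)
Input: 'tmp 526 val bar val'
Scanning for matches:
  Match 1: 'tmp'
  Match 2: 'val'
  Match 3: 'bar'
  Match 4: 'val'
Total matches: 4

4


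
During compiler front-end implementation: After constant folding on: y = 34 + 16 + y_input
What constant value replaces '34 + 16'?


Identifying constant sub-expression:
  Original: y = 34 + 16 + y_input
  34 and 16 are both compile-time constants
  Evaluating: 34 + 16 = 50
  After folding: y = 50 + y_input

50


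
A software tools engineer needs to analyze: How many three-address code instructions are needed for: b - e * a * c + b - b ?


Expression: b - e * a * c + b - b
Generating three-address code (respecting * over +/- precedence):
  Instruction 1: t1 = e * a
  Instruction 2: t2 = t1 * c
  Instruction 3: t3 = b - t2
  Instruction 4: t4 = t3 + b
  Instruction 5: t5 = t4 - b
Total instructions: 5

5


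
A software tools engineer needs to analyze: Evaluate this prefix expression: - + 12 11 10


Parsing prefix expression: - + 12 11 10
Step 1: Innermost operation '+ 12 11'
  12 + 11 = 23
Step 2: Outer operation '- [23] 10'
  23 - 10 = 13

13


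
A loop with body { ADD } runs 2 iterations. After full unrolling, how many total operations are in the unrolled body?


Loop body operations: ADD (1 op per iteration)
Unrolling 2 iterations:
  Iteration 1: ADD (1 ops)
  Iteration 2: ADD (1 ops)
Total: 2 iterations * 1 ops/iter = 2 operations

2


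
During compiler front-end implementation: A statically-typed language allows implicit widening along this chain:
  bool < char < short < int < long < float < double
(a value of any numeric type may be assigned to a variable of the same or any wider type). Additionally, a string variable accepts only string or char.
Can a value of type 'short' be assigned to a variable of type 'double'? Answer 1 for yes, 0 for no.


Target variable type: double
Source value type: short
Numeric ranks: short=2, double=6
Widening allowed iff rank(source) <= rank(target): 2 <= 6? Yes
Result: 1

1


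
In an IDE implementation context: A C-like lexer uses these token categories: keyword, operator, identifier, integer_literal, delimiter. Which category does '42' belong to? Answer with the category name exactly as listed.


Token: '42'
Checking categories:
  identifier: no
  integer_literal: YES
  operator: no
  keyword: no
  delimiter: no
Category: integer_literal

integer_literal


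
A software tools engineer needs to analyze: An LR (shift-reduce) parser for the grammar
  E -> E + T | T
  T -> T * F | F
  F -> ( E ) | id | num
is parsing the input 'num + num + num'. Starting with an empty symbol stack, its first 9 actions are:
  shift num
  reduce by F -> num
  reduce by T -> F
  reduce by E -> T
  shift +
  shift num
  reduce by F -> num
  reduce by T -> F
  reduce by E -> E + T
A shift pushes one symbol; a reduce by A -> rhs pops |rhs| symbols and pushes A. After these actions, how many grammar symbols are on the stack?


Tracking the symbol stack through each action:
  Action 1: shift 'num' : push -> stack = [num] (size 1)
  Action 2: reduce by F -> num : pop 1, push F -> stack = [F] (size 1)
  Action 3: reduce by T -> F : pop 1, push T -> stack = [T] (size 1)
  Action 4: reduce by E -> T : pop 1, push E -> stack = [E] (size 1)
  Action 5: shift '+' : push -> stack = [E, +] (size 2)
  Action 6: shift 'num' : push -> stack = [E, +, num] (size 3)
  Action 7: reduce by F -> num : pop 1, push F -> stack = [E, +, F] (size 3)
  Action 8: reduce by T -> F : pop 1, push T -> stack = [E, +, T] (size 3)
  Action 9: reduce by E -> E + T : pop 3, push E -> stack = [E] (size 1)
Final stack size: 1

1


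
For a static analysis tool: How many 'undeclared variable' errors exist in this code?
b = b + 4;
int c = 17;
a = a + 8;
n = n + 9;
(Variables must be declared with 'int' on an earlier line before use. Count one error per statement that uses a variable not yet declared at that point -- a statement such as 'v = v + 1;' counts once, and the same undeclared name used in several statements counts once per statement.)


Scanning code line by line:
  Line 1: use 'b' -> ERROR (undeclared)
  Line 2: declare 'c' -> declared = ['c']
  Line 3: use 'a' -> ERROR (undeclared)
  Line 4: use 'n' -> ERROR (undeclared)
Total undeclared variable errors: 3

3


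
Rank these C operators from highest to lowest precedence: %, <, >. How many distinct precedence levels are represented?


Looking up precedence for each operator:
  % -> precedence 6
  < -> precedence 4
  > -> precedence 4
Sorted highest to lowest: %, <, >
Distinct precedence values: [6, 4]
Number of distinct levels: 2

2


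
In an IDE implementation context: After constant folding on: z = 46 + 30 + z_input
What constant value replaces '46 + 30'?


Identifying constant sub-expression:
  Original: z = 46 + 30 + z_input
  46 and 30 are both compile-time constants
  Evaluating: 46 + 30 = 76
  After folding: z = 76 + z_input

76


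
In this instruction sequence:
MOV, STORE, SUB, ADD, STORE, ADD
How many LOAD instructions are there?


Scanning instruction sequence for LOAD:
  Position 1: MOV
  Position 2: STORE
  Position 3: SUB
  Position 4: ADD
  Position 5: STORE
  Position 6: ADD
Matches at positions: []
Total LOAD count: 0

0


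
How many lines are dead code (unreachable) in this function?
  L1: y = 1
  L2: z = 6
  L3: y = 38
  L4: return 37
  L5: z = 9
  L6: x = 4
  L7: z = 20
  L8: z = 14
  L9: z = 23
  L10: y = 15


Analyzing control flow:
  L1: reachable (before return)
  L2: reachable (before return)
  L3: reachable (before return)
  L4: reachable (return statement)
  L5: DEAD (after return at L4)
  L6: DEAD (after return at L4)
  L7: DEAD (after return at L4)
  L8: DEAD (after return at L4)
  L9: DEAD (after return at L4)
  L10: DEAD (after return at L4)
Return at L4, total lines = 10
Dead lines: L5 through L10
Count: 6

6


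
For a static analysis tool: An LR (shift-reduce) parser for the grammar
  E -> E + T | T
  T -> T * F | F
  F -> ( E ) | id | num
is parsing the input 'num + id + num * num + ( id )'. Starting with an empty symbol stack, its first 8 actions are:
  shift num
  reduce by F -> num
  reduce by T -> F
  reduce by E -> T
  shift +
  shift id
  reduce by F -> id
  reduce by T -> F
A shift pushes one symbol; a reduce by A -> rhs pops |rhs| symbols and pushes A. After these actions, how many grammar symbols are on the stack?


Tracking the symbol stack through each action:
  Action 1: shift 'num' : push -> stack = [num] (size 1)
  Action 2: reduce by F -> num : pop 1, push F -> stack = [F] (size 1)
  Action 3: reduce by T -> F : pop 1, push T -> stack = [T] (size 1)
  Action 4: reduce by E -> T : pop 1, push E -> stack = [E] (size 1)
  Action 5: shift '+' : push -> stack = [E, +] (size 2)
  Action 6: shift 'id' : push -> stack = [E, +, id] (size 3)
  Action 7: reduce by F -> id : pop 1, push F -> stack = [E, +, F] (size 3)
  Action 8: reduce by T -> F : pop 1, push T -> stack = [E, +, T] (size 3)
Final stack size: 3

3


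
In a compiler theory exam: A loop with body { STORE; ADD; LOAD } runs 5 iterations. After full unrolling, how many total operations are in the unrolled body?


Loop body operations: STORE, ADD, LOAD (3 ops per iteration)
Unrolling 5 iterations:
  Iteration 1: STORE, ADD, LOAD (3 ops)
  Iteration 2: STORE, ADD, LOAD (3 ops)
  Iteration 3: STORE, ADD, LOAD (3 ops)
  Iteration 4: STORE, ADD, LOAD (3 ops)
  Iteration 5: STORE, ADD, LOAD (3 ops)
Total: 5 iterations * 3 ops/iter = 15 operations

15


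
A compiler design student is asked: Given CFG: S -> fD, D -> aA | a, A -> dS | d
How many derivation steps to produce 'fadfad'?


Grammar: S -> fD, D -> aA | a, A -> dS | d
Deriving 'fadfad':
Step 1: S -> fD => fD
Step 2: D -> aA => faA
Step 3: A -> dS => fadS
Step 4: S -> fD => fadfD
Step 5: D -> aA => fadfaA
Step 6: A -> d => fadfad
Total derivation steps: 6

6


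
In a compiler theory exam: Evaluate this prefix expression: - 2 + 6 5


Parsing prefix expression: - 2 + 6 5
Step 1: Innermost operation '+ 6 5'
  6 + 5 = 11
Step 2: Outer operation '- 2 [11]'
  2 - 11 = -9

-9


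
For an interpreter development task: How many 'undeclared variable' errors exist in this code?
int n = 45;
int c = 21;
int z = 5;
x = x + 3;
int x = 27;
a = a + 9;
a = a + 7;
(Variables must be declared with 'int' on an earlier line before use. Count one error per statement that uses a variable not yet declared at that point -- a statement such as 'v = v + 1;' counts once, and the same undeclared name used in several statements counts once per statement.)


Scanning code line by line:
  Line 1: declare 'n' -> declared = ['n']
  Line 2: declare 'c' -> declared = ['c', 'n']
  Line 3: declare 'z' -> declared = ['c', 'n', 'z']
  Line 4: use 'x' -> ERROR (undeclared)
  Line 5: declare 'x' -> declared = ['c', 'n', 'x', 'z']
  Line 6: use 'a' -> ERROR (undeclared)
  Line 7: use 'a' -> ERROR (undeclared)
Total undeclared variable errors: 3

3


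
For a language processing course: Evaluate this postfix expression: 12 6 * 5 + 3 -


Processing tokens left to right:
Push 12, Push 6
Pop 12 and 6, compute 12 * 6 = 72, push 72
Push 5
Pop 72 and 5, compute 72 + 5 = 77, push 77
Push 3
Pop 77 and 3, compute 77 - 3 = 74, push 74
Stack result: 74

74


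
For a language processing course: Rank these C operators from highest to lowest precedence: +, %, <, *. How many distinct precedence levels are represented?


Looking up precedence for each operator:
  + -> precedence 5
  % -> precedence 6
  < -> precedence 4
  * -> precedence 6
Sorted highest to lowest: %, *, +, <
Distinct precedence values: [6, 5, 4]
Number of distinct levels: 3

3


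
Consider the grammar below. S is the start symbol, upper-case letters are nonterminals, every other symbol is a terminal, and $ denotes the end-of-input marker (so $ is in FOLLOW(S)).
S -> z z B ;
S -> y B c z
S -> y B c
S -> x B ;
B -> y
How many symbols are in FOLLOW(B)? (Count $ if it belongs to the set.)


S is the start symbol and does not occur in any rule body, so FOLLOW(S) = {$}.
Examining every occurrence of B in a rule body:
  S -> z z B ; : B is followed by terminal ';' -> add ';'
  S -> y B c z : B is followed by terminal 'c' -> add 'c'
  S -> y B c : B is followed by terminal 'c' -> add 'c' (already in the set)
  S -> x B ; : B is followed by terminal ';' -> add ';' (already in the set)
  B -> y : B does not occur in the body -> contributes nothing
FOLLOW(B) = {;, c}
Count: 2

2


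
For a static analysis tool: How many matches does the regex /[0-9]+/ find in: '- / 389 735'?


Pattern: /[0-9]+/ (int literals)
Input: '- / 389 735'
Scanning for matches:
  Match 1: '389'
  Match 2: '735'
Total matches: 2

2


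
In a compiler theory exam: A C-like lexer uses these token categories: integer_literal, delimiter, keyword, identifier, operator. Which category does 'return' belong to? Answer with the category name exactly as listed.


Token: 'return'
Checking categories:
  identifier: no
  integer_literal: no
  operator: no
  keyword: YES
  delimiter: no
Category: keyword

keyword


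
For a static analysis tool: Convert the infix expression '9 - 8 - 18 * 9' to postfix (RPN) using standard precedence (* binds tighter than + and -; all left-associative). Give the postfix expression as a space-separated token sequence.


Applying the shunting-yard algorithm:
  Operand 9 -> output
  Push '-' onto operator stack -> op-stack: [-]
  Operand 8 -> output
  See '-' (prec 1); top '-' (prec 1) >= it -> pop '-' to output
  Push '-' onto operator stack -> op-stack: [-]
  Operand 18 -> output
  Push '*' onto operator stack -> op-stack: [-, *]
  Operand 9 -> output
  End of input: pop '*' to output
  End of input: pop '-' to output
Postfix result: 9 8 - 18 9 * -

9 8 - 18 9 * -


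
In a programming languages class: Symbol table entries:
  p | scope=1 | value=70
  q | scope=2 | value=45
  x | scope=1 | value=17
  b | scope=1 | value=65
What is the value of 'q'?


Searching symbol table for 'q':
  p | scope=1 | value=70
  q | scope=2 | value=45 <- MATCH
  x | scope=1 | value=17
  b | scope=1 | value=65
Found 'q' at scope 2 with value 45

45


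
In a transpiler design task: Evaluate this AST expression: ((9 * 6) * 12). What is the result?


Expression: ((9 * 6) * 12)
Evaluating step by step:
  9 * 6 = 54
  54 * 12 = 648
Result: 648

648


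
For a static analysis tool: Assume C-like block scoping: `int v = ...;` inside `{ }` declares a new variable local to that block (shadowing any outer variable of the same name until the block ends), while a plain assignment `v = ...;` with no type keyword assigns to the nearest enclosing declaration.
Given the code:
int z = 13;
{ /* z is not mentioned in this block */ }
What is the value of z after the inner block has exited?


Analyzing scoping rules:
Outer scope: declares z = 13
Inner block: z is neither redeclared nor assigned -> unchanged
After the block -> 13
Result: 13

13


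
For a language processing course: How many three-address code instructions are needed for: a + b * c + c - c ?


Expression: a + b * c + c - c
Generating three-address code (respecting * over +/- precedence):
  Instruction 1: t1 = b * c
  Instruction 2: t2 = a + t1
  Instruction 3: t3 = t2 + c
  Instruction 4: t4 = t3 - c
Total instructions: 4

4


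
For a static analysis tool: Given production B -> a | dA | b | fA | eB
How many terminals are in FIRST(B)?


Production: B -> a | dA | b | fA | eB
Examining each alternative for leading terminals:
  B -> a : first terminal = 'a'
  B -> dA : first terminal = 'd'
  B -> b : first terminal = 'b'
  B -> fA : first terminal = 'f'
  B -> eB : first terminal = 'e'
FIRST(B) = {a, b, d, e, f}
Count: 5

5
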